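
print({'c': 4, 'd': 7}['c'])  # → 4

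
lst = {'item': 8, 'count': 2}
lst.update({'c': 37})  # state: {'item': 8, 'count': 2, 'c': 37}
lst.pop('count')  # 2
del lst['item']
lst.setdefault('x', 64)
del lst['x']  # {'c': 37}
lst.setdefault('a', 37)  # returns 37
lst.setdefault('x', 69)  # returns 69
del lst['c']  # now {'a': 37, 'x': 69}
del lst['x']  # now {'a': 37}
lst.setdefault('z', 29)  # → 29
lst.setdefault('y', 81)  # 81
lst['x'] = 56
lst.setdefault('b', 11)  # 11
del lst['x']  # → {'a': 37, 'z': 29, 'y': 81, 'b': 11}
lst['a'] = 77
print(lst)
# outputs {'a': 77, 'z': 29, 'y': 81, 'b': 11}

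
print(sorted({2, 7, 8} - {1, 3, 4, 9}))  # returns [2, 7, 8]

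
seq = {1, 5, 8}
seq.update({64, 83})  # {1, 5, 8, 64, 83}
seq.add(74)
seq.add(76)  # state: {1, 5, 8, 64, 74, 76, 83}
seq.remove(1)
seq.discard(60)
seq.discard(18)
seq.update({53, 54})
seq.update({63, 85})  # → {5, 8, 53, 54, 63, 64, 74, 76, 83, 85}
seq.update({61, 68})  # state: {5, 8, 53, 54, 61, 63, 64, 68, 74, 76, 83, 85}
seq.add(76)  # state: {5, 8, 53, 54, 61, 63, 64, 68, 74, 76, 83, 85}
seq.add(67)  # {5, 8, 53, 54, 61, 63, 64, 67, 68, 74, 76, 83, 85}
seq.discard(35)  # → {5, 8, 53, 54, 61, 63, 64, 67, 68, 74, 76, 83, 85}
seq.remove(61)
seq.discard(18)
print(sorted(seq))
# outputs [5, 8, 53, 54, 63, 64, 67, 68, 74, 76, 83, 85]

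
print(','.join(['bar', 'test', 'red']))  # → bar,test,red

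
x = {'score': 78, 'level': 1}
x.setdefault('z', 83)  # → 83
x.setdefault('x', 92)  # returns 92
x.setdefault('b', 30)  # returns 30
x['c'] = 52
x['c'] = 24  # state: {'score': 78, 'level': 1, 'z': 83, 'x': 92, 'b': 30, 'c': 24}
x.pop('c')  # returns 24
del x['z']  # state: {'score': 78, 'level': 1, 'x': 92, 'b': 30}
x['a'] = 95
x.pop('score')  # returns 78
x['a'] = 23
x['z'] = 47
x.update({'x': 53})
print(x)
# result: {'level': 1, 'x': 53, 'b': 30, 'a': 23, 'z': 47}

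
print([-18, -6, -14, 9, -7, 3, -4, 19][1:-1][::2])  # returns [-6, 9, 3]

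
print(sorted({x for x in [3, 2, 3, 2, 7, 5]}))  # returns [2, 3, 5, 7]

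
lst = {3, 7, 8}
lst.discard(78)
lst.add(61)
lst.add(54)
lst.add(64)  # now {3, 7, 8, 54, 61, 64}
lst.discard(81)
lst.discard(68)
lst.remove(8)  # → {3, 7, 54, 61, 64}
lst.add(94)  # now {3, 7, 54, 61, 64, 94}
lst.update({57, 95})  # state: {3, 7, 54, 57, 61, 64, 94, 95}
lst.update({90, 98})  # {3, 7, 54, 57, 61, 64, 90, 94, 95, 98}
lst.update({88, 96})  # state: {3, 7, 54, 57, 61, 64, 88, 90, 94, 95, 96, 98}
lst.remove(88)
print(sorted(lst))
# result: [3, 7, 54, 57, 61, 64, 90, 94, 95, 96, 98]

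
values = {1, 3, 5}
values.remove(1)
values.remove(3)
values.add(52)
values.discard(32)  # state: {5, 52}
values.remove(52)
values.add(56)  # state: {5, 56}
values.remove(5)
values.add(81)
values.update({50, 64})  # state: {50, 56, 64, 81}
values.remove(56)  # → {50, 64, 81}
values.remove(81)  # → {50, 64}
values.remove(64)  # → {50}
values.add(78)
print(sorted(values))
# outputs [50, 78]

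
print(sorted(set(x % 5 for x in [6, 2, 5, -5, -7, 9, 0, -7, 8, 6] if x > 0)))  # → [0, 1, 2, 3, 4]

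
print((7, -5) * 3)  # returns (7, -5, 7, -5, 7, -5)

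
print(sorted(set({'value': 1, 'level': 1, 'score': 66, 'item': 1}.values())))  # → [1, 66]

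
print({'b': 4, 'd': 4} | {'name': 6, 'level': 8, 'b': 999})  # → {'b': 999, 'd': 4, 'name': 6, 'level': 8}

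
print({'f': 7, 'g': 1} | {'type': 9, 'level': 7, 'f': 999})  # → {'f': 999, 'g': 1, 'type': 9, 'level': 7}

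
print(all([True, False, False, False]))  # False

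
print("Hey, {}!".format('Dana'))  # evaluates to Hey, Dana!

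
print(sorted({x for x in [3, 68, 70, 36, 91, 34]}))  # [3, 34, 36, 68, 70, 91]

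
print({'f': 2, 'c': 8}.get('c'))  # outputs 8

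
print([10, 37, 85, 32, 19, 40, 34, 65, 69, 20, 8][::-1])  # [8, 20, 69, 65, 34, 40, 19, 32, 85, 37, 10]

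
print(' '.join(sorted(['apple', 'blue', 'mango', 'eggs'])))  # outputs apple blue eggs mango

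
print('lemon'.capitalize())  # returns Lemon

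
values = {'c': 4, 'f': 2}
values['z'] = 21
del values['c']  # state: {'f': 2, 'z': 21}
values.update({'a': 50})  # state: {'f': 2, 'z': 21, 'a': 50}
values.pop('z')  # 21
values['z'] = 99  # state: {'f': 2, 'a': 50, 'z': 99}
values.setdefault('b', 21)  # 21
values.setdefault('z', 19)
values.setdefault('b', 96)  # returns 21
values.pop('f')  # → 2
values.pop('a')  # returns 50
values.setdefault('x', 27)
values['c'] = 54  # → {'z': 99, 'b': 21, 'x': 27, 'c': 54}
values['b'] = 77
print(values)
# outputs {'z': 99, 'b': 77, 'x': 27, 'c': 54}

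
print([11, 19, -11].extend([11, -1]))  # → None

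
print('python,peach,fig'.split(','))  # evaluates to ['python', 'peach', 'fig']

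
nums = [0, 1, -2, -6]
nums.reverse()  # [-6, -2, 1, 0]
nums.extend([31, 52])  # [-6, -2, 1, 0, 31, 52]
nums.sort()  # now [-6, -2, 0, 1, 31, 52]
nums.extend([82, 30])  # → [-6, -2, 0, 1, 31, 52, 82, 30]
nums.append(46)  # [-6, -2, 0, 1, 31, 52, 82, 30, 46]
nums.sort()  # [-6, -2, 0, 1, 30, 31, 46, 52, 82]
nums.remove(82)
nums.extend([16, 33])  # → [-6, -2, 0, 1, 30, 31, 46, 52, 16, 33]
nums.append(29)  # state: [-6, -2, 0, 1, 30, 31, 46, 52, 16, 33, 29]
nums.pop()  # 29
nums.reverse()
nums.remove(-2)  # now [33, 16, 52, 46, 31, 30, 1, 0, -6]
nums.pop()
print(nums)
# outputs [33, 16, 52, 46, 31, 30, 1, 0]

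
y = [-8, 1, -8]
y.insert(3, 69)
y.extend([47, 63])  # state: [-8, 1, -8, 69, 47, 63]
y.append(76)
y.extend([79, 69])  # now [-8, 1, -8, 69, 47, 63, 76, 79, 69]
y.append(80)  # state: [-8, 1, -8, 69, 47, 63, 76, 79, 69, 80]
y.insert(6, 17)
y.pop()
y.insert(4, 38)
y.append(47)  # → [-8, 1, -8, 69, 38, 47, 63, 17, 76, 79, 69, 47]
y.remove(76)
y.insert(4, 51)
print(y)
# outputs [-8, 1, -8, 69, 51, 38, 47, 63, 17, 79, 69, 47]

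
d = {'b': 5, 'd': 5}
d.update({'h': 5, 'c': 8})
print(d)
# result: {'b': 5, 'd': 5, 'h': 5, 'c': 8}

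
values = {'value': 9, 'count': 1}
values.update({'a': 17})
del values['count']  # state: {'value': 9, 'a': 17}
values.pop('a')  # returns 17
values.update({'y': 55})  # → {'value': 9, 'y': 55}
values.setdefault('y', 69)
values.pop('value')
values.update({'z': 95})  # {'y': 55, 'z': 95}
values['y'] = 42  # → {'y': 42, 'z': 95}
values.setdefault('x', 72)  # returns 72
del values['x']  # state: {'y': 42, 'z': 95}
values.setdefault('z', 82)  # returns 95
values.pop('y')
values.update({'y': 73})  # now {'z': 95, 'y': 73}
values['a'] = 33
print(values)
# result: {'z': 95, 'y': 73, 'a': 33}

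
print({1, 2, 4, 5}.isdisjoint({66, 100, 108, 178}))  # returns True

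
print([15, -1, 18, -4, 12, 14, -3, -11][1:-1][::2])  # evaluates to [-1, -4, 14]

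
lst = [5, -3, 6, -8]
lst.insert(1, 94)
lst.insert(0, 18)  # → [18, 5, 94, -3, 6, -8]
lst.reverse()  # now [-8, 6, -3, 94, 5, 18]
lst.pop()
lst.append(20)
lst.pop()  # 20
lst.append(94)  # [-8, 6, -3, 94, 5, 94]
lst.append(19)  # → [-8, 6, -3, 94, 5, 94, 19]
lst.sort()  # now [-8, -3, 5, 6, 19, 94, 94]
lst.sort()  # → [-8, -3, 5, 6, 19, 94, 94]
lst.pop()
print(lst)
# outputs [-8, -3, 5, 6, 19, 94]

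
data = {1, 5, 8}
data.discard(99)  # {1, 5, 8}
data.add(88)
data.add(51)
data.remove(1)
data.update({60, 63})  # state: {5, 8, 51, 60, 63, 88}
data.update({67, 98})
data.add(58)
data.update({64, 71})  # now {5, 8, 51, 58, 60, 63, 64, 67, 71, 88, 98}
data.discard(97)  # {5, 8, 51, 58, 60, 63, 64, 67, 71, 88, 98}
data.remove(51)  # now {5, 8, 58, 60, 63, 64, 67, 71, 88, 98}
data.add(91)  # {5, 8, 58, 60, 63, 64, 67, 71, 88, 91, 98}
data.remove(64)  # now {5, 8, 58, 60, 63, 67, 71, 88, 91, 98}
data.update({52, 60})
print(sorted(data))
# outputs [5, 8, 52, 58, 60, 63, 67, 71, 88, 91, 98]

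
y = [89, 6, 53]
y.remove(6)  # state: [89, 53]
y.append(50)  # [89, 53, 50]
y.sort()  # [50, 53, 89]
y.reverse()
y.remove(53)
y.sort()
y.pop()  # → 89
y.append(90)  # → [50, 90]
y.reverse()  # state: [90, 50]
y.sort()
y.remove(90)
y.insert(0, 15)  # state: [15, 50]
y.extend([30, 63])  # [15, 50, 30, 63]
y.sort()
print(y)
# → [15, 30, 50, 63]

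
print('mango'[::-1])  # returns ognam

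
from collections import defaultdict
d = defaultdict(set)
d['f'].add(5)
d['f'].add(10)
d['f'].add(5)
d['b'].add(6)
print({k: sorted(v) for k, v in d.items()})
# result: {'f': [5, 10], 'b': [6]}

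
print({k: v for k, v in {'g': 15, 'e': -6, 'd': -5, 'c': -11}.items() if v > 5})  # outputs {'g': 15}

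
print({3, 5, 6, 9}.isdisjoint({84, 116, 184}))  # True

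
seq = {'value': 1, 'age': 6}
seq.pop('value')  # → 1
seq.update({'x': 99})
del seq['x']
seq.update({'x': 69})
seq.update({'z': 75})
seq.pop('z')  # 75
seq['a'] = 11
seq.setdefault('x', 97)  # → 69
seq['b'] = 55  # {'age': 6, 'x': 69, 'a': 11, 'b': 55}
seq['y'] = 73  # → {'age': 6, 'x': 69, 'a': 11, 'b': 55, 'y': 73}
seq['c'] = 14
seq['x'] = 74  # {'age': 6, 'x': 74, 'a': 11, 'b': 55, 'y': 73, 'c': 14}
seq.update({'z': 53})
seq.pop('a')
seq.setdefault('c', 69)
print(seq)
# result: {'age': 6, 'x': 74, 'b': 55, 'y': 73, 'c': 14, 'z': 53}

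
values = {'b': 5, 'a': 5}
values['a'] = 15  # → {'b': 5, 'a': 15}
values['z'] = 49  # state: {'b': 5, 'a': 15, 'z': 49}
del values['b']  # {'a': 15, 'z': 49}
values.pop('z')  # 49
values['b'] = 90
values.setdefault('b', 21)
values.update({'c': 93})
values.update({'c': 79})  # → {'a': 15, 'b': 90, 'c': 79}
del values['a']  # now {'b': 90, 'c': 79}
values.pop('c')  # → 79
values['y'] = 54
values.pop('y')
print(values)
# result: {'b': 90}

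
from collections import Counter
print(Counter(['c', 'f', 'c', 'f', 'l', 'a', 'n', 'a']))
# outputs Counter({'c': 2, 'f': 2, 'a': 2, 'l': 1, 'n': 1})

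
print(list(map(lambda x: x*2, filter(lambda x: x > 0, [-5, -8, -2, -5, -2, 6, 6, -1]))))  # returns [12, 12]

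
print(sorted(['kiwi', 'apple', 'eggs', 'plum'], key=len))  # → ['kiwi', 'eggs', 'plum', 'apple']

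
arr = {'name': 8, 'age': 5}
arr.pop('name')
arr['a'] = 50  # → {'age': 5, 'a': 50}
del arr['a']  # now {'age': 5}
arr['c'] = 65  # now {'age': 5, 'c': 65}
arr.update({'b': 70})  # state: {'age': 5, 'c': 65, 'b': 70}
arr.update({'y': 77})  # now {'age': 5, 'c': 65, 'b': 70, 'y': 77}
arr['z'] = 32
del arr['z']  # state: {'age': 5, 'c': 65, 'b': 70, 'y': 77}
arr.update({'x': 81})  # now {'age': 5, 'c': 65, 'b': 70, 'y': 77, 'x': 81}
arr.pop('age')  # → 5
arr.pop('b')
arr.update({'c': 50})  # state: {'c': 50, 'y': 77, 'x': 81}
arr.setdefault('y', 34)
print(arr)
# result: {'c': 50, 'y': 77, 'x': 81}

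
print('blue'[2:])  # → ue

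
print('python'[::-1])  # nohtyp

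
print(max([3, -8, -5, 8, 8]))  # 8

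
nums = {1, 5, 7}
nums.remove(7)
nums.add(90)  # {1, 5, 90}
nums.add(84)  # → {1, 5, 84, 90}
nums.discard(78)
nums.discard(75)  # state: {1, 5, 84, 90}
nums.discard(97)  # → {1, 5, 84, 90}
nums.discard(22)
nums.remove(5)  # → {1, 84, 90}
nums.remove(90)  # {1, 84}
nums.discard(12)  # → {1, 84}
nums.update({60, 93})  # {1, 60, 84, 93}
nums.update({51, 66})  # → {1, 51, 60, 66, 84, 93}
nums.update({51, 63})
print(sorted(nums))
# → [1, 51, 60, 63, 66, 84, 93]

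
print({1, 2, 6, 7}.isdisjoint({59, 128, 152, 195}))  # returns True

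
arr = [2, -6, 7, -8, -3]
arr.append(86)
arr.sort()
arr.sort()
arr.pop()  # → 86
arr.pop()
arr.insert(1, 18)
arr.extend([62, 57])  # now [-8, 18, -6, -3, 2, 62, 57]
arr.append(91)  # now [-8, 18, -6, -3, 2, 62, 57, 91]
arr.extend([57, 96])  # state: [-8, 18, -6, -3, 2, 62, 57, 91, 57, 96]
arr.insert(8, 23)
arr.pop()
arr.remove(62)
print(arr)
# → [-8, 18, -6, -3, 2, 57, 91, 23, 57]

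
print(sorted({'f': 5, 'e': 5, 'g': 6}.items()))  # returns [('e', 5), ('f', 5), ('g', 6)]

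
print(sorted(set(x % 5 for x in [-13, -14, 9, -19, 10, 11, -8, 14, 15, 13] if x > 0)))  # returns [0, 1, 3, 4]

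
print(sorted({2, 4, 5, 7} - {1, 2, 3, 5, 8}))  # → [4, 7]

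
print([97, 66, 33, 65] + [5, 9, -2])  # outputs [97, 66, 33, 65, 5, 9, -2]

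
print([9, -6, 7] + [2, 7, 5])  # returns [9, -6, 7, 2, 7, 5]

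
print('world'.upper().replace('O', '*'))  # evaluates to W*RLD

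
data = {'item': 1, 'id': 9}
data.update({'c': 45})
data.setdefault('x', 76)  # 76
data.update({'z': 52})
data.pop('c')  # 45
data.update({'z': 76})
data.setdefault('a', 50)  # 50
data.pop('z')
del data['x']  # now {'item': 1, 'id': 9, 'a': 50}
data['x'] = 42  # {'item': 1, 'id': 9, 'a': 50, 'x': 42}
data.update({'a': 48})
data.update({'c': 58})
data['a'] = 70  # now {'item': 1, 'id': 9, 'a': 70, 'x': 42, 'c': 58}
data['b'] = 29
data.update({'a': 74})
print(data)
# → {'item': 1, 'id': 9, 'a': 74, 'x': 42, 'c': 58, 'b': 29}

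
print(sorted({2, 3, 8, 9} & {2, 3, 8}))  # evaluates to [2, 3, 8]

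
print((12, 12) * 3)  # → (12, 12, 12, 12, 12, 12)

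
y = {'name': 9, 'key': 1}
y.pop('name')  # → 9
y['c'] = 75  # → {'key': 1, 'c': 75}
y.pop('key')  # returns 1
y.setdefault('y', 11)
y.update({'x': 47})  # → {'c': 75, 'y': 11, 'x': 47}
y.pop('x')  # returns 47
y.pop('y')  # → 11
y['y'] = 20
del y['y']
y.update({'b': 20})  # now {'c': 75, 'b': 20}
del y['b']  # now {'c': 75}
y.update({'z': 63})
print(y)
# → {'c': 75, 'z': 63}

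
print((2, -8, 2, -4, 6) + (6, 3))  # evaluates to (2, -8, 2, -4, 6, 6, 3)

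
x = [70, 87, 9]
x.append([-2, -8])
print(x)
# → [70, 87, 9, [-2, -8]]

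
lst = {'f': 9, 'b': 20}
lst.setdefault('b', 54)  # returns 20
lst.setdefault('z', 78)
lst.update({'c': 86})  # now {'f': 9, 'b': 20, 'z': 78, 'c': 86}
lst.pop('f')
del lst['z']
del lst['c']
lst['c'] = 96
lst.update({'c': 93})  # {'b': 20, 'c': 93}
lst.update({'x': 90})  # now {'b': 20, 'c': 93, 'x': 90}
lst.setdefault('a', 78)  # 78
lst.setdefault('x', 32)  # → 90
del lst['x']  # {'b': 20, 'c': 93, 'a': 78}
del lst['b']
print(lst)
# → {'c': 93, 'a': 78}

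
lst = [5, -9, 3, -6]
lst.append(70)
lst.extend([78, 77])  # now [5, -9, 3, -6, 70, 78, 77]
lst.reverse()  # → [77, 78, 70, -6, 3, -9, 5]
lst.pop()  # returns 5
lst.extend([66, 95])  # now [77, 78, 70, -6, 3, -9, 66, 95]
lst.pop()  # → 95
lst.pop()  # 66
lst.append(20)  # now [77, 78, 70, -6, 3, -9, 20]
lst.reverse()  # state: [20, -9, 3, -6, 70, 78, 77]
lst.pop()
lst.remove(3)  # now [20, -9, -6, 70, 78]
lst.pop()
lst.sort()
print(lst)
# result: [-9, -6, 20, 70]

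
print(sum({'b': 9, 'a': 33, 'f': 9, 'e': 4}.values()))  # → 55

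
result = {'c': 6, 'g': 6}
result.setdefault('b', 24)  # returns 24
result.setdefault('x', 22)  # 22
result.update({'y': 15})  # {'c': 6, 'g': 6, 'b': 24, 'x': 22, 'y': 15}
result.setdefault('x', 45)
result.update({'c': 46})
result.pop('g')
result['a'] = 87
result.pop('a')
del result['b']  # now {'c': 46, 'x': 22, 'y': 15}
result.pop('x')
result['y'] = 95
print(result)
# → {'c': 46, 'y': 95}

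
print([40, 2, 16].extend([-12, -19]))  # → None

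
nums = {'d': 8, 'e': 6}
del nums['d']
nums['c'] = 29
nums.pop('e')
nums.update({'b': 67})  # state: {'c': 29, 'b': 67}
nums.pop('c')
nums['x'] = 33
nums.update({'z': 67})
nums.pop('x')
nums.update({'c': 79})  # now {'b': 67, 'z': 67, 'c': 79}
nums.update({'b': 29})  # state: {'b': 29, 'z': 67, 'c': 79}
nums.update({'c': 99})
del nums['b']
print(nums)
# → {'z': 67, 'c': 99}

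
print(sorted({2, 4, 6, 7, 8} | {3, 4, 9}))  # [2, 3, 4, 6, 7, 8, 9]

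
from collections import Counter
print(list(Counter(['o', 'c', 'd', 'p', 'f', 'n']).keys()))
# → ['o', 'c', 'd', 'p', 'f', 'n']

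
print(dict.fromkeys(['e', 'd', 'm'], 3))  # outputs {'e': 3, 'd': 3, 'm': 3}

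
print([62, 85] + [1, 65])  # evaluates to [62, 85, 1, 65]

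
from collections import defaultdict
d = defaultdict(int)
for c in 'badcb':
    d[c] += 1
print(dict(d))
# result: {'b': 2, 'a': 1, 'd': 1, 'c': 1}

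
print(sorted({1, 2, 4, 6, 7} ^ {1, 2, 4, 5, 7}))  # [5, 6]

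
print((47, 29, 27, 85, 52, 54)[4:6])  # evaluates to (52, 54)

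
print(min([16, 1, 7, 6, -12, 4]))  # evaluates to -12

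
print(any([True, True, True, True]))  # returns True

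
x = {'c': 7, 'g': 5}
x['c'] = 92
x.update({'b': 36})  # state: {'c': 92, 'g': 5, 'b': 36}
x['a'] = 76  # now {'c': 92, 'g': 5, 'b': 36, 'a': 76}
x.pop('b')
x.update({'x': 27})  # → {'c': 92, 'g': 5, 'a': 76, 'x': 27}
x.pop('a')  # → 76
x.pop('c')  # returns 92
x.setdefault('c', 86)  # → 86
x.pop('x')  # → 27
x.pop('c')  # 86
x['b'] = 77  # {'g': 5, 'b': 77}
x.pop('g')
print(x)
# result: {'b': 77}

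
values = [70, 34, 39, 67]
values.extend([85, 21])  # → [70, 34, 39, 67, 85, 21]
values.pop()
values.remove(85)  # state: [70, 34, 39, 67]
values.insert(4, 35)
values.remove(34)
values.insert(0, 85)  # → [85, 70, 39, 67, 35]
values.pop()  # 35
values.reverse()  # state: [67, 39, 70, 85]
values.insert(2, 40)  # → [67, 39, 40, 70, 85]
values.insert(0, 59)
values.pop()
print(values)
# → [59, 67, 39, 40, 70]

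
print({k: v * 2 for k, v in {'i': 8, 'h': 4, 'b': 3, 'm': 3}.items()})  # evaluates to {'i': 16, 'h': 8, 'b': 6, 'm': 6}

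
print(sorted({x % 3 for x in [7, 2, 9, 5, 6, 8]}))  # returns [0, 1, 2]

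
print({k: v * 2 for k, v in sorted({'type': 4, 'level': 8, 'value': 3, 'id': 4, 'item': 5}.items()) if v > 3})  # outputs {'id': 8, 'item': 10, 'level': 16, 'type': 8}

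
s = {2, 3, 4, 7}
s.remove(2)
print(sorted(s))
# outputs [3, 4, 7]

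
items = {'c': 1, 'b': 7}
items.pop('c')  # 1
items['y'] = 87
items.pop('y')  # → 87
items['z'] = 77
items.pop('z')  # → 77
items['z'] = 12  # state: {'b': 7, 'z': 12}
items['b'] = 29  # {'b': 29, 'z': 12}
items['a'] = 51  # {'b': 29, 'z': 12, 'a': 51}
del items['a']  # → {'b': 29, 'z': 12}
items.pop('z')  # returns 12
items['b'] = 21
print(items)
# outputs {'b': 21}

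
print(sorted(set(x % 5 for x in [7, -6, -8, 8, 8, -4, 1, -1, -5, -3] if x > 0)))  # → [1, 2, 3]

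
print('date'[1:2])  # a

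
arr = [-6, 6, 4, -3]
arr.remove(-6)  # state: [6, 4, -3]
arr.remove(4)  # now [6, -3]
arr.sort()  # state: [-3, 6]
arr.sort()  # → [-3, 6]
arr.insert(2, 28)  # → [-3, 6, 28]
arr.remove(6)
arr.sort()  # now [-3, 28]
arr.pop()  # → 28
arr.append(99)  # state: [-3, 99]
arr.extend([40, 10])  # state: [-3, 99, 40, 10]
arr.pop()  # 10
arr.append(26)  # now [-3, 99, 40, 26]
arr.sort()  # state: [-3, 26, 40, 99]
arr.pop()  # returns 99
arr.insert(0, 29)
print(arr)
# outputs [29, -3, 26, 40]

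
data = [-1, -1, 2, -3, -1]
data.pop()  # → -1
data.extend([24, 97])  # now [-1, -1, 2, -3, 24, 97]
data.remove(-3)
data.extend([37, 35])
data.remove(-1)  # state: [-1, 2, 24, 97, 37, 35]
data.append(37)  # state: [-1, 2, 24, 97, 37, 35, 37]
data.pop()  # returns 37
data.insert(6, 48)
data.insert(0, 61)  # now [61, -1, 2, 24, 97, 37, 35, 48]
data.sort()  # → [-1, 2, 24, 35, 37, 48, 61, 97]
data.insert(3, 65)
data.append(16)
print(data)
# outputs [-1, 2, 24, 65, 35, 37, 48, 61, 97, 16]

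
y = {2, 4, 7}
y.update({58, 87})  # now {2, 4, 7, 58, 87}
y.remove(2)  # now {4, 7, 58, 87}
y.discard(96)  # {4, 7, 58, 87}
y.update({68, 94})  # {4, 7, 58, 68, 87, 94}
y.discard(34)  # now {4, 7, 58, 68, 87, 94}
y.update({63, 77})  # {4, 7, 58, 63, 68, 77, 87, 94}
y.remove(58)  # {4, 7, 63, 68, 77, 87, 94}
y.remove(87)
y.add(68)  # {4, 7, 63, 68, 77, 94}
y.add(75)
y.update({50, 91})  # {4, 7, 50, 63, 68, 75, 77, 91, 94}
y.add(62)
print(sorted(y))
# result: [4, 7, 50, 62, 63, 68, 75, 77, 91, 94]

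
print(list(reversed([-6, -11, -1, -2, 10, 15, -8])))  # [-8, 15, 10, -2, -1, -11, -6]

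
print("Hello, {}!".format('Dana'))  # Hello, Dana!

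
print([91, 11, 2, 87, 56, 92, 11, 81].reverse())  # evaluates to None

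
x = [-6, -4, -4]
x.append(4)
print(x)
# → [-6, -4, -4, 4]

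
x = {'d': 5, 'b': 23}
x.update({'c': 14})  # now {'d': 5, 'b': 23, 'c': 14}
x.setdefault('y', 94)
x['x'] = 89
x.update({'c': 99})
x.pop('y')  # 94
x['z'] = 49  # {'d': 5, 'b': 23, 'c': 99, 'x': 89, 'z': 49}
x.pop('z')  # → 49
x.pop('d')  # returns 5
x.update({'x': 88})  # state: {'b': 23, 'c': 99, 'x': 88}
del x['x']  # {'b': 23, 'c': 99}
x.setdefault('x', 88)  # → 88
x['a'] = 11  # {'b': 23, 'c': 99, 'x': 88, 'a': 11}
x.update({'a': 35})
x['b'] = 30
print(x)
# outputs {'b': 30, 'c': 99, 'x': 88, 'a': 35}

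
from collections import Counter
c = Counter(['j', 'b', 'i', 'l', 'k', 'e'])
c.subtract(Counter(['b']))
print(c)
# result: Counter({'j': 1, 'i': 1, 'l': 1, 'k': 1, 'e': 1, 'b': 0})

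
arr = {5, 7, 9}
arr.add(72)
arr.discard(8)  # {5, 7, 9, 72}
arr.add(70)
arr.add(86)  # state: {5, 7, 9, 70, 72, 86}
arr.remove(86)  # {5, 7, 9, 70, 72}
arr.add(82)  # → {5, 7, 9, 70, 72, 82}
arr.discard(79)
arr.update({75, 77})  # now {5, 7, 9, 70, 72, 75, 77, 82}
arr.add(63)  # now {5, 7, 9, 63, 70, 72, 75, 77, 82}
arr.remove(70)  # {5, 7, 9, 63, 72, 75, 77, 82}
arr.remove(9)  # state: {5, 7, 63, 72, 75, 77, 82}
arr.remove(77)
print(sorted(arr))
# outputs [5, 7, 63, 72, 75, 82]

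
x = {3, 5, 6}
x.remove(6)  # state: {3, 5}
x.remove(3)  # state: {5}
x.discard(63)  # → {5}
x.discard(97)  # {5}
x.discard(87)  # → {5}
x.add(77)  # {5, 77}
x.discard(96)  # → {5, 77}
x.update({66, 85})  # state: {5, 66, 77, 85}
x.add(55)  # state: {5, 55, 66, 77, 85}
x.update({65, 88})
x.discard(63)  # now {5, 55, 65, 66, 77, 85, 88}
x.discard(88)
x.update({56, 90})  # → {5, 55, 56, 65, 66, 77, 85, 90}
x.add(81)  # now {5, 55, 56, 65, 66, 77, 81, 85, 90}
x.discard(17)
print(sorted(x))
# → [5, 55, 56, 65, 66, 77, 81, 85, 90]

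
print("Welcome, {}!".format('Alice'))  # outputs Welcome, Alice!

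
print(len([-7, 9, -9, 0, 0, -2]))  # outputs 6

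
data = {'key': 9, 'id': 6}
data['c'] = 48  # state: {'key': 9, 'id': 6, 'c': 48}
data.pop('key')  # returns 9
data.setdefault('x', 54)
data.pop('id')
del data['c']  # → {'x': 54}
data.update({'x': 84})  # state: {'x': 84}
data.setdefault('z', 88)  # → 88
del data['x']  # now {'z': 88}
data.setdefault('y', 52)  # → 52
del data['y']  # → {'z': 88}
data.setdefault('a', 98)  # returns 98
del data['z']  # {'a': 98}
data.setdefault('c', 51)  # 51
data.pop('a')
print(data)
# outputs {'c': 51}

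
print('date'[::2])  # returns dt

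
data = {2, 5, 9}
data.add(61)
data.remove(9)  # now {2, 5, 61}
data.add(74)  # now {2, 5, 61, 74}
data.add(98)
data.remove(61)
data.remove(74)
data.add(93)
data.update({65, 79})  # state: {2, 5, 65, 79, 93, 98}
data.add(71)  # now {2, 5, 65, 71, 79, 93, 98}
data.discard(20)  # {2, 5, 65, 71, 79, 93, 98}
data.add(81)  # {2, 5, 65, 71, 79, 81, 93, 98}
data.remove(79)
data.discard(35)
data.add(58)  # {2, 5, 58, 65, 71, 81, 93, 98}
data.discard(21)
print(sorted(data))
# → [2, 5, 58, 65, 71, 81, 93, 98]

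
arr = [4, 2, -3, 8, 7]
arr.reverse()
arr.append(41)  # [7, 8, -3, 2, 4, 41]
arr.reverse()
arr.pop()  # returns 7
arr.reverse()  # [8, -3, 2, 4, 41]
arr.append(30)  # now [8, -3, 2, 4, 41, 30]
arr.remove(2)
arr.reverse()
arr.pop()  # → 8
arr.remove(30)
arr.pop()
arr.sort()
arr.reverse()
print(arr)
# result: [41, 4]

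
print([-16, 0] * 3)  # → [-16, 0, -16, 0, -16, 0]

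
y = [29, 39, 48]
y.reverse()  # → [48, 39, 29]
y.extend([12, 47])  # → [48, 39, 29, 12, 47]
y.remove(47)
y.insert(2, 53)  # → [48, 39, 53, 29, 12]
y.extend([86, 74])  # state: [48, 39, 53, 29, 12, 86, 74]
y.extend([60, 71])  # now [48, 39, 53, 29, 12, 86, 74, 60, 71]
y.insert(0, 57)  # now [57, 48, 39, 53, 29, 12, 86, 74, 60, 71]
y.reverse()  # [71, 60, 74, 86, 12, 29, 53, 39, 48, 57]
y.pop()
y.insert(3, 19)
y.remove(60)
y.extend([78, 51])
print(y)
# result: [71, 74, 19, 86, 12, 29, 53, 39, 48, 78, 51]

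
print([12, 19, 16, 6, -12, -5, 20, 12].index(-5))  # 5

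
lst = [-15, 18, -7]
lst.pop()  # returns -7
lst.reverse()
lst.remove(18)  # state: [-15]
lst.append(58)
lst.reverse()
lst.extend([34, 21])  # [58, -15, 34, 21]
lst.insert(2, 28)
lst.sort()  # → [-15, 21, 28, 34, 58]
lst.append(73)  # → [-15, 21, 28, 34, 58, 73]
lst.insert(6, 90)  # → [-15, 21, 28, 34, 58, 73, 90]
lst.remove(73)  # [-15, 21, 28, 34, 58, 90]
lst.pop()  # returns 90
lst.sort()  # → [-15, 21, 28, 34, 58]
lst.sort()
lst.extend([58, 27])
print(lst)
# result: [-15, 21, 28, 34, 58, 58, 27]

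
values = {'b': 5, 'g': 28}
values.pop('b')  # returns 5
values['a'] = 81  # {'g': 28, 'a': 81}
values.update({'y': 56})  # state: {'g': 28, 'a': 81, 'y': 56}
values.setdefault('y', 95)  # 56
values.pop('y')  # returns 56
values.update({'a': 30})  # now {'g': 28, 'a': 30}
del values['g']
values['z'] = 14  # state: {'a': 30, 'z': 14}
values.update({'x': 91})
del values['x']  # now {'a': 30, 'z': 14}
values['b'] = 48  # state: {'a': 30, 'z': 14, 'b': 48}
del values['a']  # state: {'z': 14, 'b': 48}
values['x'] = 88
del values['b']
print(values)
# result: {'z': 14, 'x': 88}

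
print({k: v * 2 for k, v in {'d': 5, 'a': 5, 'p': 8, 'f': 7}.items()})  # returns {'d': 10, 'a': 10, 'p': 16, 'f': 14}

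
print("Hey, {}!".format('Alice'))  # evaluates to Hey, Alice!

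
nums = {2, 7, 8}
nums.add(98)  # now {2, 7, 8, 98}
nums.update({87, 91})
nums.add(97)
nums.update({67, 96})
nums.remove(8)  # {2, 7, 67, 87, 91, 96, 97, 98}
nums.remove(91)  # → {2, 7, 67, 87, 96, 97, 98}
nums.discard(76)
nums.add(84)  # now {2, 7, 67, 84, 87, 96, 97, 98}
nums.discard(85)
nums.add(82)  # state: {2, 7, 67, 82, 84, 87, 96, 97, 98}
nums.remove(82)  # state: {2, 7, 67, 84, 87, 96, 97, 98}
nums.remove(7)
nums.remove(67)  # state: {2, 84, 87, 96, 97, 98}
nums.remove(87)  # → {2, 84, 96, 97, 98}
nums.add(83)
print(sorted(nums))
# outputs [2, 83, 84, 96, 97, 98]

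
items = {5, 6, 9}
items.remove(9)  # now {5, 6}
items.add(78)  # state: {5, 6, 78}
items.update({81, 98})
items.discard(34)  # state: {5, 6, 78, 81, 98}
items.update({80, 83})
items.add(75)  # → {5, 6, 75, 78, 80, 81, 83, 98}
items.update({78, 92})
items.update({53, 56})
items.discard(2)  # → {5, 6, 53, 56, 75, 78, 80, 81, 83, 92, 98}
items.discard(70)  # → {5, 6, 53, 56, 75, 78, 80, 81, 83, 92, 98}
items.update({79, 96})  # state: {5, 6, 53, 56, 75, 78, 79, 80, 81, 83, 92, 96, 98}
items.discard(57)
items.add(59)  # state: {5, 6, 53, 56, 59, 75, 78, 79, 80, 81, 83, 92, 96, 98}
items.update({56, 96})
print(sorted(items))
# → [5, 6, 53, 56, 59, 75, 78, 79, 80, 81, 83, 92, 96, 98]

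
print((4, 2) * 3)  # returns (4, 2, 4, 2, 4, 2)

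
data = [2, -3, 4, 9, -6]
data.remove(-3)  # [2, 4, 9, -6]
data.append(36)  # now [2, 4, 9, -6, 36]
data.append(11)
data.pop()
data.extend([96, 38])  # [2, 4, 9, -6, 36, 96, 38]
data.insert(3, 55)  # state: [2, 4, 9, 55, -6, 36, 96, 38]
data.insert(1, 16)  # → [2, 16, 4, 9, 55, -6, 36, 96, 38]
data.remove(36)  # [2, 16, 4, 9, 55, -6, 96, 38]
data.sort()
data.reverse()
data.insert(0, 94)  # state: [94, 96, 55, 38, 16, 9, 4, 2, -6]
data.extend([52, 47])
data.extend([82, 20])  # [94, 96, 55, 38, 16, 9, 4, 2, -6, 52, 47, 82, 20]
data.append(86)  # [94, 96, 55, 38, 16, 9, 4, 2, -6, 52, 47, 82, 20, 86]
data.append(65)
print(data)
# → [94, 96, 55, 38, 16, 9, 4, 2, -6, 52, 47, 82, 20, 86, 65]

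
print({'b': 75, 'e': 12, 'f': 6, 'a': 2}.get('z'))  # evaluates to None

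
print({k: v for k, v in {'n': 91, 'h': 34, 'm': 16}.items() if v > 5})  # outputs {'n': 91, 'h': 34, 'm': 16}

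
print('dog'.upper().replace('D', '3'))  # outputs 3OG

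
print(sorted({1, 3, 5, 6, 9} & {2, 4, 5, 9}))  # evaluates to [5, 9]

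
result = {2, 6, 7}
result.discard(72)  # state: {2, 6, 7}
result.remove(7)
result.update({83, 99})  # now {2, 6, 83, 99}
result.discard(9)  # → {2, 6, 83, 99}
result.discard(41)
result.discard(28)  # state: {2, 6, 83, 99}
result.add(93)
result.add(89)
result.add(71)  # {2, 6, 71, 83, 89, 93, 99}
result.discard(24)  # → {2, 6, 71, 83, 89, 93, 99}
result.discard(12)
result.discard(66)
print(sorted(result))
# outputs [2, 6, 71, 83, 89, 93, 99]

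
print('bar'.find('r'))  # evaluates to 2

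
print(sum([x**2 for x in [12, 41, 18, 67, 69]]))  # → 11399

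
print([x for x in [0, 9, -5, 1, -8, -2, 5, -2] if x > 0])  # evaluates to [9, 1, 5]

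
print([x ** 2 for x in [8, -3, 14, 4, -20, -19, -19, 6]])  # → [64, 9, 196, 16, 400, 361, 361, 36]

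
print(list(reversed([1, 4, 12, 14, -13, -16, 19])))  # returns [19, -16, -13, 14, 12, 4, 1]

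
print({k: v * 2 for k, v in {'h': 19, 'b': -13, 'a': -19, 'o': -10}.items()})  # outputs {'h': 38, 'b': -26, 'a': -38, 'o': -20}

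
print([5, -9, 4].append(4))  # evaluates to None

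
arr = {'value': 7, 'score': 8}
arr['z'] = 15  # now {'value': 7, 'score': 8, 'z': 15}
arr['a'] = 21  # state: {'value': 7, 'score': 8, 'z': 15, 'a': 21}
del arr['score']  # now {'value': 7, 'z': 15, 'a': 21}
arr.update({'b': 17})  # {'value': 7, 'z': 15, 'a': 21, 'b': 17}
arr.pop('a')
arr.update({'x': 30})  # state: {'value': 7, 'z': 15, 'b': 17, 'x': 30}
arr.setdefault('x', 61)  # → 30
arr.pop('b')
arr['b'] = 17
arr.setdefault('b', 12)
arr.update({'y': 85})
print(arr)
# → {'value': 7, 'z': 15, 'x': 30, 'b': 17, 'y': 85}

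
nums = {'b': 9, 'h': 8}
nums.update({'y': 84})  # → {'b': 9, 'h': 8, 'y': 84}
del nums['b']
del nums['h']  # {'y': 84}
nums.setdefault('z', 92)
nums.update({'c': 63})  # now {'y': 84, 'z': 92, 'c': 63}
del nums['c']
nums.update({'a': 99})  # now {'y': 84, 'z': 92, 'a': 99}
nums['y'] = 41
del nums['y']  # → {'z': 92, 'a': 99}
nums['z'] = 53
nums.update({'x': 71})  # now {'z': 53, 'a': 99, 'x': 71}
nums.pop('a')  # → 99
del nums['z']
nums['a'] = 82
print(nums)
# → {'x': 71, 'a': 82}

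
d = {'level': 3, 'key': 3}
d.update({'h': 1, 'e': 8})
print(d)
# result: {'level': 3, 'key': 3, 'h': 1, 'e': 8}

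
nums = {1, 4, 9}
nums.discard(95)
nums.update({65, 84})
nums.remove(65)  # {1, 4, 9, 84}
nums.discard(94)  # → {1, 4, 9, 84}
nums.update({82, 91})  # {1, 4, 9, 82, 84, 91}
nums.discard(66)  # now {1, 4, 9, 82, 84, 91}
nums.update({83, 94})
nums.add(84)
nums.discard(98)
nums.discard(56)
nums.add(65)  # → {1, 4, 9, 65, 82, 83, 84, 91, 94}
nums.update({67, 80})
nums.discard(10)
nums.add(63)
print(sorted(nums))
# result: [1, 4, 9, 63, 65, 67, 80, 82, 83, 84, 91, 94]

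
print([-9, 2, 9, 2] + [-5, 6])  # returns [-9, 2, 9, 2, -5, 6]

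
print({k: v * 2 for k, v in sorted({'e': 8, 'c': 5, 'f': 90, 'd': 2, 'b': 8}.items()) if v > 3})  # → {'b': 16, 'c': 10, 'e': 16, 'f': 180}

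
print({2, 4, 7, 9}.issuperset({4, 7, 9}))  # True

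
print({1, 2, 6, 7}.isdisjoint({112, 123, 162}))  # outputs True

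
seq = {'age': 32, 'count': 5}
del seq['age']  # {'count': 5}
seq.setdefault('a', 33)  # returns 33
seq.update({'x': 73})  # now {'count': 5, 'a': 33, 'x': 73}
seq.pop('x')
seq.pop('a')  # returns 33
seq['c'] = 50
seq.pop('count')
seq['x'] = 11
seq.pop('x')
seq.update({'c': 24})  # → {'c': 24}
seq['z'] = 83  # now {'c': 24, 'z': 83}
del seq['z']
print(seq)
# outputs {'c': 24}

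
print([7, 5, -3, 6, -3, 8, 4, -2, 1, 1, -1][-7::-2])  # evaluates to [-3, -3, 7]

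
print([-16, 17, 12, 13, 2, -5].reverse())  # None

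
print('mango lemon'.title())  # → Mango Lemon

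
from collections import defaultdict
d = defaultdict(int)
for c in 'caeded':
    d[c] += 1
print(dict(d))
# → {'c': 1, 'a': 1, 'e': 2, 'd': 2}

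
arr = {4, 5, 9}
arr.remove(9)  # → {4, 5}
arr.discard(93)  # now {4, 5}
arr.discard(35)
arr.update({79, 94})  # {4, 5, 79, 94}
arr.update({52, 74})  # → {4, 5, 52, 74, 79, 94}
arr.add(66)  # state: {4, 5, 52, 66, 74, 79, 94}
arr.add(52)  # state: {4, 5, 52, 66, 74, 79, 94}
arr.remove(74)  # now {4, 5, 52, 66, 79, 94}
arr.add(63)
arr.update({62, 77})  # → {4, 5, 52, 62, 63, 66, 77, 79, 94}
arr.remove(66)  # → {4, 5, 52, 62, 63, 77, 79, 94}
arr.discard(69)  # {4, 5, 52, 62, 63, 77, 79, 94}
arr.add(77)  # {4, 5, 52, 62, 63, 77, 79, 94}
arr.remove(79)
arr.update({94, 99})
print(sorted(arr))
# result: [4, 5, 52, 62, 63, 77, 94, 99]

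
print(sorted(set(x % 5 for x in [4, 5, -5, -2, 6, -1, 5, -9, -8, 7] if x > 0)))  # [0, 1, 2, 4]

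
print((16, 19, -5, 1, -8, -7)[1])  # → 19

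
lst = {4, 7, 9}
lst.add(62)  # {4, 7, 9, 62}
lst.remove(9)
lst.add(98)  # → {4, 7, 62, 98}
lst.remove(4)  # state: {7, 62, 98}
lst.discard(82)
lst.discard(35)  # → {7, 62, 98}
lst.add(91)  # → {7, 62, 91, 98}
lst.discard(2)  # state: {7, 62, 91, 98}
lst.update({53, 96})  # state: {7, 53, 62, 91, 96, 98}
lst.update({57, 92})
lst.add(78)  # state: {7, 53, 57, 62, 78, 91, 92, 96, 98}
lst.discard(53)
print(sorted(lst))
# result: [7, 57, 62, 78, 91, 92, 96, 98]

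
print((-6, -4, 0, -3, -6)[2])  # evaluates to 0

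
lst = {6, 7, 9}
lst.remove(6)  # {7, 9}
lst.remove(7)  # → {9}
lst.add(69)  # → {9, 69}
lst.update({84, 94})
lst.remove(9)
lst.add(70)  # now {69, 70, 84, 94}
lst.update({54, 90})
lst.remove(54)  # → {69, 70, 84, 90, 94}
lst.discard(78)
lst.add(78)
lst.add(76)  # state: {69, 70, 76, 78, 84, 90, 94}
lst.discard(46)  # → {69, 70, 76, 78, 84, 90, 94}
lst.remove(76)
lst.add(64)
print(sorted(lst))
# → [64, 69, 70, 78, 84, 90, 94]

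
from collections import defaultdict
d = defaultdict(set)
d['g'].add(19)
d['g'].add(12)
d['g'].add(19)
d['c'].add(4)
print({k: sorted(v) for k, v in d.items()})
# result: {'g': [12, 19], 'c': [4]}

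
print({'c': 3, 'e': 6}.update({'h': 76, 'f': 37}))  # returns None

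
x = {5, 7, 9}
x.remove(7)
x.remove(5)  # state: {9}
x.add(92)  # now {9, 92}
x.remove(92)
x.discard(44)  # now {9}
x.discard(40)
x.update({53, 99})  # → {9, 53, 99}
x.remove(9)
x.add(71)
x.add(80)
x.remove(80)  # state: {53, 71, 99}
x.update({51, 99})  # {51, 53, 71, 99}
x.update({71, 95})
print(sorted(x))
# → [51, 53, 71, 95, 99]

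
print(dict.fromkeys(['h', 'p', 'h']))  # {'h': None, 'p': None}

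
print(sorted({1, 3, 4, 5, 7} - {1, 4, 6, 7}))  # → [3, 5]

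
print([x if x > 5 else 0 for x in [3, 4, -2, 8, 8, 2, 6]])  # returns [0, 0, 0, 8, 8, 0, 6]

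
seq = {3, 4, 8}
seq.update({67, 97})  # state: {3, 4, 8, 67, 97}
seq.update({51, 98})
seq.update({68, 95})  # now {3, 4, 8, 51, 67, 68, 95, 97, 98}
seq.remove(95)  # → {3, 4, 8, 51, 67, 68, 97, 98}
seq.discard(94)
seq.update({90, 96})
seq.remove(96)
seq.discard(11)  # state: {3, 4, 8, 51, 67, 68, 90, 97, 98}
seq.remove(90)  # {3, 4, 8, 51, 67, 68, 97, 98}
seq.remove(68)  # {3, 4, 8, 51, 67, 97, 98}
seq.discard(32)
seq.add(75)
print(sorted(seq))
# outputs [3, 4, 8, 51, 67, 75, 97, 98]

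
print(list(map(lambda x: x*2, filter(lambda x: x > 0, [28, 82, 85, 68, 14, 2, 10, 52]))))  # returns [56, 164, 170, 136, 28, 4, 20, 104]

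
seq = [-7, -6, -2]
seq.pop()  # -2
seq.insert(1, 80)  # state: [-7, 80, -6]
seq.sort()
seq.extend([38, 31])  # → [-7, -6, 80, 38, 31]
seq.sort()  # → [-7, -6, 31, 38, 80]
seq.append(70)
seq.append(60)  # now [-7, -6, 31, 38, 80, 70, 60]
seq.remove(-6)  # [-7, 31, 38, 80, 70, 60]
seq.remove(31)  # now [-7, 38, 80, 70, 60]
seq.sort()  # [-7, 38, 60, 70, 80]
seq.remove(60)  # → [-7, 38, 70, 80]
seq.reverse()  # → [80, 70, 38, -7]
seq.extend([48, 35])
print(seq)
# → [80, 70, 38, -7, 48, 35]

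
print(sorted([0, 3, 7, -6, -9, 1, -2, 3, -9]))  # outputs [-9, -9, -6, -2, 0, 1, 3, 3, 7]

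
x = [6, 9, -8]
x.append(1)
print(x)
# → [6, 9, -8, 1]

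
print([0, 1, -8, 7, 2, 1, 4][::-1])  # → [4, 1, 2, 7, -8, 1, 0]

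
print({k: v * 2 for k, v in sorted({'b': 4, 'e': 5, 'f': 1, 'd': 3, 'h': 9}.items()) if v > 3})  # {'b': 8, 'e': 10, 'h': 18}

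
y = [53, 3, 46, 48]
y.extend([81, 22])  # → [53, 3, 46, 48, 81, 22]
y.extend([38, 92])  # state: [53, 3, 46, 48, 81, 22, 38, 92]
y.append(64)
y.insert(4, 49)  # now [53, 3, 46, 48, 49, 81, 22, 38, 92, 64]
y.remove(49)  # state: [53, 3, 46, 48, 81, 22, 38, 92, 64]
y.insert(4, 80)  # [53, 3, 46, 48, 80, 81, 22, 38, 92, 64]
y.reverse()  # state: [64, 92, 38, 22, 81, 80, 48, 46, 3, 53]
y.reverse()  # [53, 3, 46, 48, 80, 81, 22, 38, 92, 64]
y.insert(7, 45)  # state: [53, 3, 46, 48, 80, 81, 22, 45, 38, 92, 64]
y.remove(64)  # [53, 3, 46, 48, 80, 81, 22, 45, 38, 92]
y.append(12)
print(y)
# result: [53, 3, 46, 48, 80, 81, 22, 45, 38, 92, 12]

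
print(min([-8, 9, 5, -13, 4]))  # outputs -13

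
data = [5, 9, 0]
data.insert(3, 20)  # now [5, 9, 0, 20]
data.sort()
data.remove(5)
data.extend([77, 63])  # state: [0, 9, 20, 77, 63]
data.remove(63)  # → [0, 9, 20, 77]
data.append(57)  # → [0, 9, 20, 77, 57]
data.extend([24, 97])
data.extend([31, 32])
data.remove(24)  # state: [0, 9, 20, 77, 57, 97, 31, 32]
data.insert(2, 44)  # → [0, 9, 44, 20, 77, 57, 97, 31, 32]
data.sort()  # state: [0, 9, 20, 31, 32, 44, 57, 77, 97]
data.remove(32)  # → [0, 9, 20, 31, 44, 57, 77, 97]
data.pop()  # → 97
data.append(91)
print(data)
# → [0, 9, 20, 31, 44, 57, 77, 91]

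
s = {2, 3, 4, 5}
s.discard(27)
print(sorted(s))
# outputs [2, 3, 4, 5]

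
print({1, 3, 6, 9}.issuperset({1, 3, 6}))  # True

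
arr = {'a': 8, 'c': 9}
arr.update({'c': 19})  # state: {'a': 8, 'c': 19}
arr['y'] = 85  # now {'a': 8, 'c': 19, 'y': 85}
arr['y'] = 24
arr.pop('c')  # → 19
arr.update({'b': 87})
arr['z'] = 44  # {'a': 8, 'y': 24, 'b': 87, 'z': 44}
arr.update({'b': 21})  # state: {'a': 8, 'y': 24, 'b': 21, 'z': 44}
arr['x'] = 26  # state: {'a': 8, 'y': 24, 'b': 21, 'z': 44, 'x': 26}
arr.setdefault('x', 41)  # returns 26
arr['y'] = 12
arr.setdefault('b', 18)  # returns 21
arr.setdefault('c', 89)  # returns 89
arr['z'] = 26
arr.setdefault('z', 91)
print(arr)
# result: {'a': 8, 'y': 12, 'b': 21, 'z': 26, 'x': 26, 'c': 89}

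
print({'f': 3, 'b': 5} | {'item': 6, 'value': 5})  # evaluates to {'f': 3, 'b': 5, 'item': 6, 'value': 5}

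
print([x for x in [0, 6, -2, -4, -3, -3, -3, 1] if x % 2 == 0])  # [0, 6, -2, -4]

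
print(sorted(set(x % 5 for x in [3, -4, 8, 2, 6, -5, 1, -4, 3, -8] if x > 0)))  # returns [1, 2, 3]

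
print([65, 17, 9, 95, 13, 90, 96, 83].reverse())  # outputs None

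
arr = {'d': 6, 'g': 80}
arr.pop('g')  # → 80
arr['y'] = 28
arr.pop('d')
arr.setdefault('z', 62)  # 62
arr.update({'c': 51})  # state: {'y': 28, 'z': 62, 'c': 51}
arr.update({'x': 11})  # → {'y': 28, 'z': 62, 'c': 51, 'x': 11}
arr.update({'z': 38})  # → {'y': 28, 'z': 38, 'c': 51, 'x': 11}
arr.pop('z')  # 38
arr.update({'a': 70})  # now {'y': 28, 'c': 51, 'x': 11, 'a': 70}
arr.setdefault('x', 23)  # 11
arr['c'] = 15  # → {'y': 28, 'c': 15, 'x': 11, 'a': 70}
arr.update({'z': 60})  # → {'y': 28, 'c': 15, 'x': 11, 'a': 70, 'z': 60}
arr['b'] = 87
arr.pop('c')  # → 15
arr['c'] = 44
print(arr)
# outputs {'y': 28, 'x': 11, 'a': 70, 'z': 60, 'b': 87, 'c': 44}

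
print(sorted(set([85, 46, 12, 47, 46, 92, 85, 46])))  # [12, 46, 47, 85, 92]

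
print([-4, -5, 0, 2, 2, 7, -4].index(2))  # 3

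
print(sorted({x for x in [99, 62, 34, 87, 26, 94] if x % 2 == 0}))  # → [26, 34, 62, 94]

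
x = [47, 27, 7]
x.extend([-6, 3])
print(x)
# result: [47, 27, 7, -6, 3]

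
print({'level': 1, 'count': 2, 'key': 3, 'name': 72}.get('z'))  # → None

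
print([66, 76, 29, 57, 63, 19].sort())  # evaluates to None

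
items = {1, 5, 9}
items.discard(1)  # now {5, 9}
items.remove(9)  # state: {5}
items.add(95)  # {5, 95}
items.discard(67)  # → {5, 95}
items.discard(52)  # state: {5, 95}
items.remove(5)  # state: {95}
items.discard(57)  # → {95}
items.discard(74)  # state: {95}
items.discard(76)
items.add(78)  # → {78, 95}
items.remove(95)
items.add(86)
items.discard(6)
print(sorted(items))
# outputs [78, 86]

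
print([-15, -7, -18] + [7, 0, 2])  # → [-15, -7, -18, 7, 0, 2]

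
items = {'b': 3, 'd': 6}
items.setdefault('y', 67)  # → 67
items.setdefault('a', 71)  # 71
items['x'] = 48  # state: {'b': 3, 'd': 6, 'y': 67, 'a': 71, 'x': 48}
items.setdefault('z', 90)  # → 90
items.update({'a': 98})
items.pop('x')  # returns 48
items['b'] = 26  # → {'b': 26, 'd': 6, 'y': 67, 'a': 98, 'z': 90}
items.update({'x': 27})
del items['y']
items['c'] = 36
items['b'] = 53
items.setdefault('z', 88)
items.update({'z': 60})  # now {'b': 53, 'd': 6, 'a': 98, 'z': 60, 'x': 27, 'c': 36}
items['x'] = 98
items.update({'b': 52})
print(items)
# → {'b': 52, 'd': 6, 'a': 98, 'z': 60, 'x': 98, 'c': 36}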